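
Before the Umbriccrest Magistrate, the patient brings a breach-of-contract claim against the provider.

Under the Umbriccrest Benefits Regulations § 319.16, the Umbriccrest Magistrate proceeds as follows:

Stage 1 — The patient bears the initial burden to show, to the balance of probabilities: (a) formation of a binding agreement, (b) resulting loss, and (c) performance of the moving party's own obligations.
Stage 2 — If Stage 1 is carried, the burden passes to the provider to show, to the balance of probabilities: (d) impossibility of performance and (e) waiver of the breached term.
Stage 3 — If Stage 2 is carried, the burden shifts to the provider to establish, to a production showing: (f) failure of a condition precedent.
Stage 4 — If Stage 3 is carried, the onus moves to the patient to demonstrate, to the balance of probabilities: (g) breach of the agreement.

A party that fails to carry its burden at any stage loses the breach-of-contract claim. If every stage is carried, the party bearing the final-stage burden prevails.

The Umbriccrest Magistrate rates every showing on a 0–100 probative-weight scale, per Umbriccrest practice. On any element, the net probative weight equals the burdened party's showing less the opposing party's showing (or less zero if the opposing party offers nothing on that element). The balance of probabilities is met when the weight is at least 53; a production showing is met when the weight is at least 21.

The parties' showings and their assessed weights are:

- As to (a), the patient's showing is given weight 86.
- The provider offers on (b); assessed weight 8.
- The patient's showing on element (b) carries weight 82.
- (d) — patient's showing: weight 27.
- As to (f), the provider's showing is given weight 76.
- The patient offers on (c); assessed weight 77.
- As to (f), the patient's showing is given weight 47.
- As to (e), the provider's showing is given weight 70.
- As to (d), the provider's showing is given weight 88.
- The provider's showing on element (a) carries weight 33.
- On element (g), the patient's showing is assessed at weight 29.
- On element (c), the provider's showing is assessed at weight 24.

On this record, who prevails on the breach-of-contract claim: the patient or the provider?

provider

Stage 1 (patient, the balance of probabilities, weight is at least 53): (a) net 86−33=53 ≥ 53 — meets; (b) net 82−8=74 ≥ 53 — meets; (c) net 77−24=53 ≥ 53 — meets.
  All elements met. The burden passes to the provider.
Stage 2 (provider, the balance of probabilities, weight is at least 53): (d) net 88−27=61 ≥ 53 — meets; (e) 70 ≥ 53 — meets.
  Stage 2 is satisfied; the provider continues to bear the burden.
Stage 3 (provider, a production showing, weight is at least 21): (f) net 76−47=29 ≥ 21 — meets.
  All elements met. The burden passes to the patient.
Stage 4 (patient, the balance of probabilities, weight is at least 53): (g) 29 < 53 — fails.
  Not every element is met, so the patient fails to carry Stage 4.
The analysis ends at Stage 4; the provider prevails.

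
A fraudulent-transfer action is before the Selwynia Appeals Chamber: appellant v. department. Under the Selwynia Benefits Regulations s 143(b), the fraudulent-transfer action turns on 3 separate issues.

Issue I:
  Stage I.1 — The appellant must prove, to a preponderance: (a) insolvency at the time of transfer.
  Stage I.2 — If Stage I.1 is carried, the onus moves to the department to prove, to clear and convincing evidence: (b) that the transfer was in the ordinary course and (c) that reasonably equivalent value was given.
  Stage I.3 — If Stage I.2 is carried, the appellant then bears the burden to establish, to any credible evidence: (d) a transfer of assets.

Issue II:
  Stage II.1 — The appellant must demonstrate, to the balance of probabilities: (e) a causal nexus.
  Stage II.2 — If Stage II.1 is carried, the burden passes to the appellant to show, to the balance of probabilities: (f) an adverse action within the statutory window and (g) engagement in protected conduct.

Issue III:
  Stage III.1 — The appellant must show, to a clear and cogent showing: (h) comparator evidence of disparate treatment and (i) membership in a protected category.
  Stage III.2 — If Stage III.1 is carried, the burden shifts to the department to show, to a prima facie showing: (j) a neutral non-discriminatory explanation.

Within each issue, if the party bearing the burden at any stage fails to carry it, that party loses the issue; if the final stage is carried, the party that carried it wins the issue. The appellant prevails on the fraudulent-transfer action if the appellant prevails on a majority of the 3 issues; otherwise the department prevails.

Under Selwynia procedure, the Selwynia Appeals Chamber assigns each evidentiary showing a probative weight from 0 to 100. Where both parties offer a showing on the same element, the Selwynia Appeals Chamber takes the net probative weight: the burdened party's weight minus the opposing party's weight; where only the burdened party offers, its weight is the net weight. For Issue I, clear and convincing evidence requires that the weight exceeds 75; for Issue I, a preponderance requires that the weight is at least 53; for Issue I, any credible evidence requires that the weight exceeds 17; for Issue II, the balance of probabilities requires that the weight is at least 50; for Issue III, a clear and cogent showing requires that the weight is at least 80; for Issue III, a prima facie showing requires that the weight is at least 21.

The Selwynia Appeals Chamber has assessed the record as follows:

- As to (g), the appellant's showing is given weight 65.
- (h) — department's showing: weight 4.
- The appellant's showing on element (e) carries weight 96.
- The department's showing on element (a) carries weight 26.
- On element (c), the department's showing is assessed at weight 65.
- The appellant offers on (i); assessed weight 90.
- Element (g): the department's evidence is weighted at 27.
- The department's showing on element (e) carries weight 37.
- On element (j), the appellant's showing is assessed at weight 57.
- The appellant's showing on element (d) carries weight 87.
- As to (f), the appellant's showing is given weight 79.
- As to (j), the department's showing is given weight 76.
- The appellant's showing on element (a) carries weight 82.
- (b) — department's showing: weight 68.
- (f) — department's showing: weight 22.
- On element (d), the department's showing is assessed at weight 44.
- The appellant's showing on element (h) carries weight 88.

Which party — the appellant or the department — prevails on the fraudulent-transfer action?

appellant

— Issue I —
At Stage I.1 the appellant must meet a preponderance (weight is at least 53): on (a) the weight is 82 less the opposing 26 gives net 56, ≥ 53, so (a) meets the standard.
  The appellant carries Stage I.1; the department now bears the burden.
At Stage I.2 the department must meet clear and convincing evidence (weight exceeds 75): on (b) the weight is 68, which does not exceed 75, so (b) does not meet the standard; on (c) the weight is 65, ≤ 75, so (c) does not meet the standard.
  Not every element is met, so the department fails to carry Stage I.2.
So the appellant prevails on this issue.
— Issue II —
Stage II.1 — burden on appellant; standard: the balance of probabilities (weight is at least 50).
    (e): 96 − 37 = 59 ≥ 50 [met]
  Stage II.1 carried; the burden remains with the appellant.
Stage II.2 — burden on appellant; standard: the balance of probabilities (weight is at least 50).
    (f): 79 − 22 = 57 ≥ 50 [met]
    (g): 65 − 27 = 38 < 50 [not met]
  Not every element is met, so the appellant fails to carry Stage II.2.
So the department prevails on this issue.
— Issue III —
Stage III.1 — burden on appellant; standard: a clear and cogent showing (weight is at least 80).
    (h): 88 − 4 = 84 ≥ 80 [met]
    (i): 90 ≥ 80 [met]
  The appellant carries Stage III.1; the department now bears the burden.
Stage III.2 — burden on department; standard: a prima facie showing (weight is at least 21).
    (j): 76 − 57 = 19 < 21 [not met]
  Stage III.2 not carried; the department fails its burden.
The analysis ends at Stage III.2; the appellant prevails on this issue.
Per-issue: Issue I → appellant; Issue II → department; Issue III → appellant. The appellant must prevail on a majority of issues; overall, the appellant prevails.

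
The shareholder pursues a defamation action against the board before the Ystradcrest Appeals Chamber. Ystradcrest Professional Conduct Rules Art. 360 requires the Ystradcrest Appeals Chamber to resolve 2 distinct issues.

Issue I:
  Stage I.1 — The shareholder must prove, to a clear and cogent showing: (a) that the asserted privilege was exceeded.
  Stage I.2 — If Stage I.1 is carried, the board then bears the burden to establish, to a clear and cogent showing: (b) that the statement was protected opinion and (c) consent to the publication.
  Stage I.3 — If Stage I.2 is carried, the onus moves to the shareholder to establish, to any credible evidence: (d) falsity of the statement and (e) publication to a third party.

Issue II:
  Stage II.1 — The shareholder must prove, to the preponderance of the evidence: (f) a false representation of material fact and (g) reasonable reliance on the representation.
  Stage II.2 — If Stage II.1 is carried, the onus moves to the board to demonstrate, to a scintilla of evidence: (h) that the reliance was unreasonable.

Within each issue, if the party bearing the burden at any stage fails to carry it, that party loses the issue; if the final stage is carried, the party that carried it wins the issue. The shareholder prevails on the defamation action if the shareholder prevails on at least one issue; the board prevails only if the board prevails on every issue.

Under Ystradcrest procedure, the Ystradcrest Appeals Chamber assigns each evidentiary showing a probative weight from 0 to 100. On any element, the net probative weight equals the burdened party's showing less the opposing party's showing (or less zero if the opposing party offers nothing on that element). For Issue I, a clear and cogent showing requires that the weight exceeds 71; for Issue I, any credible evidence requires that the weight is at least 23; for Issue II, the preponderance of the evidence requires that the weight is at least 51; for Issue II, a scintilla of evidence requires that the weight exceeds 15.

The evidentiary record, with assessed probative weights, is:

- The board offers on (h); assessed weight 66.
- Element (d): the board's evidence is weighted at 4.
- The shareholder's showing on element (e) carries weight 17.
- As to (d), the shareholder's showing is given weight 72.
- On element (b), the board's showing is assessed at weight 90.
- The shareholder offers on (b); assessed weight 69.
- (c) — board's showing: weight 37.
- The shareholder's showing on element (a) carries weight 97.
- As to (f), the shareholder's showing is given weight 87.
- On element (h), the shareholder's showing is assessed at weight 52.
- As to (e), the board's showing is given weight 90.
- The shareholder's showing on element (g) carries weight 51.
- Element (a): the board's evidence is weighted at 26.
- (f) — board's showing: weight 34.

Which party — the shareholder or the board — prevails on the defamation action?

shareholder

— Issue I —
At Stage I.1 the shareholder must meet a clear and cogent showing (weight exceeds 71): on (a) the weight is 97 less the opposing 26 gives net 71, ≤ 71, so (a) does not meet the standard.
  Not every element is met, so the shareholder fails to carry Stage I.1.
So the board prevails on this issue.
— Issue II —
Stage II.1 — burden on shareholder; standard: the preponderance of the evidence (weight is at least 51).
    (f): 87 − 34 = 53 ≥ 51 [met]
    (g): 51 ≥ 51 [met]
  Stage II.1 carried; the burden shifts to the board.
Stage II.2 — burden on board; standard: a scintilla of evidence (weight exceeds 15).
    (h): 66 − 52 = 14 ≤ 15 [not met]
  The board does not carry Stage II.2.
The shareholder prevails on this issue.
Per-issue: Issue I → board; Issue II → shareholder. The shareholder must prevail on at least one issue; overall, the shareholder prevails.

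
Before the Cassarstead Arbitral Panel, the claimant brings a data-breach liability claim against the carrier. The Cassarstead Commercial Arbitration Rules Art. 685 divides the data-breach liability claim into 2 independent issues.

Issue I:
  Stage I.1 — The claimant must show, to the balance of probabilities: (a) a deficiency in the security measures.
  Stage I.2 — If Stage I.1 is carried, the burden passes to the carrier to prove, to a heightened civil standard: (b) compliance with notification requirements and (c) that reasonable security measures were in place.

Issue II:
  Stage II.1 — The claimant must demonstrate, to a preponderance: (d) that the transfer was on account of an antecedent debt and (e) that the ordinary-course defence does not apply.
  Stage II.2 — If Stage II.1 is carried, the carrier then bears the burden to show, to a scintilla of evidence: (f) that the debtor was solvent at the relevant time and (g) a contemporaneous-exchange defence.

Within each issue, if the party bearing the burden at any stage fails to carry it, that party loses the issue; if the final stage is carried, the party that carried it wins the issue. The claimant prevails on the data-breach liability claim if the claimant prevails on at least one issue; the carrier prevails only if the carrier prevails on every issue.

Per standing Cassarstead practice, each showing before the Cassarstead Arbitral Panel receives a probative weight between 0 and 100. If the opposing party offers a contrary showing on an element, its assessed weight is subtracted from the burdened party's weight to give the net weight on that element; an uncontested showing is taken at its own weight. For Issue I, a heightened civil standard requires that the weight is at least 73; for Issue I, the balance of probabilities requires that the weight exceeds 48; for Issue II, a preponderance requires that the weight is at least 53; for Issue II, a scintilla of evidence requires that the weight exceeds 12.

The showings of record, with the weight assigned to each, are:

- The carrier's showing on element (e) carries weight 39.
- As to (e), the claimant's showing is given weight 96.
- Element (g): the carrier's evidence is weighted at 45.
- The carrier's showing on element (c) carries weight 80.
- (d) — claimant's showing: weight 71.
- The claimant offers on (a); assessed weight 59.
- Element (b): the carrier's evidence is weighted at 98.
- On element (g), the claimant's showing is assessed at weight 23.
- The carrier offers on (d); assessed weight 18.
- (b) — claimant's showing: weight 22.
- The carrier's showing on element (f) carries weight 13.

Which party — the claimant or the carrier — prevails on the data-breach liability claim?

carrier

— Issue I —
Stage I.1 — burden on claimant; standard: the balance of probabilities (weight exceeds 48).
    (a): 59 > 48 [met]
  All elements met. The burden passes to the carrier.
Stage I.2 — burden on carrier; standard: a heightened civil standard (weight is at least 73).
    (b): 98 − 22 = 76 ≥ 73 [met]
    (c): 80 ≥ 73 [met]
  Stage I.2 carried; the final stage is satisfied.
All stages carried — the carrier prevails on this issue.
— Issue II —
Stage II.1 (claimant, a preponderance, weight is at least 53): (d) net 71−18=53 ≥ 53 — meets; (e) net 96−39=57 ≥ 53 — meets.
  Stage II.1 is satisfied; the onus moves to the carrier.
Stage II.2 (carrier, a scintilla of evidence, weight exceeds 12): (f) 13 > 12 — meets; (g) net 45−23=22 > 12 — meets.
  All elements met at the final stage.
With every stage satisfied, the carrier prevails on this issue.
Per-issue: Issue I → carrier; Issue II → carrier. The claimant must prevail on at least one issue; overall, the carrier prevails.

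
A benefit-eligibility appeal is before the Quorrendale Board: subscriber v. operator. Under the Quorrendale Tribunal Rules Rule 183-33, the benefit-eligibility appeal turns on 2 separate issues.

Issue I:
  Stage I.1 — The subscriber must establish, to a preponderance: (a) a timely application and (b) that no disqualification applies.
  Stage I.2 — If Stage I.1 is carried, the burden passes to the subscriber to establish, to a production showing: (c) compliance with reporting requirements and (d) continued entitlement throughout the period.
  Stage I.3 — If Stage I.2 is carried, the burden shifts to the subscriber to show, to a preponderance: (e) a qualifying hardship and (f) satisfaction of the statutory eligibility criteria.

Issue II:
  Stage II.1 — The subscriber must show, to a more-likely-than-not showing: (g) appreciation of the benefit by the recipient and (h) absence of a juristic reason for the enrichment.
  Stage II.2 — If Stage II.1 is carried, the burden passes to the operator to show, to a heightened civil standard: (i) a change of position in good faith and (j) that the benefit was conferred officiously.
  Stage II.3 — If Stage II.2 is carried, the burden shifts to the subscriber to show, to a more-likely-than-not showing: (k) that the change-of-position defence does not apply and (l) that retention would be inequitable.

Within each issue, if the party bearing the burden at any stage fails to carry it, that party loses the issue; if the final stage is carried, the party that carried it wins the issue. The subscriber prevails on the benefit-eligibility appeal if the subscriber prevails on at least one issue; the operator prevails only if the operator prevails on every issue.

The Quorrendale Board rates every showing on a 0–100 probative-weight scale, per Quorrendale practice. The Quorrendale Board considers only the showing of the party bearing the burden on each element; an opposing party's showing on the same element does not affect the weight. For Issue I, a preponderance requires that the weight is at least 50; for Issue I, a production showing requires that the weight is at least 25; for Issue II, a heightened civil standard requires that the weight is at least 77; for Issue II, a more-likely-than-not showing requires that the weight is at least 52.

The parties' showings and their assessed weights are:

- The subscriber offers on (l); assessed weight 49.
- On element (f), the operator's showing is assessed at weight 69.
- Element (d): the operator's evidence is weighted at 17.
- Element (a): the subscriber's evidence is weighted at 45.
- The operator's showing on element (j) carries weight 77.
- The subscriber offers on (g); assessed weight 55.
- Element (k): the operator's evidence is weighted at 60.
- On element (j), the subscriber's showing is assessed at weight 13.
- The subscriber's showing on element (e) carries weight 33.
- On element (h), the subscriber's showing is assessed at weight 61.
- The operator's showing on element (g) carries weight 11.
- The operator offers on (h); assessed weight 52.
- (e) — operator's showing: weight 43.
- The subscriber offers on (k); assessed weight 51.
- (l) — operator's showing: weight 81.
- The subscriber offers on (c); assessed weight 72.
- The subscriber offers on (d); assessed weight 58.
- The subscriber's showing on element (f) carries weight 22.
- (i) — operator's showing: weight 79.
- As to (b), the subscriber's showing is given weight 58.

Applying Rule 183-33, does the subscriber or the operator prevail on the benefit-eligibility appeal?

operator

— Issue I —
At Stage I.1 the subscriber must meet a preponderance (weight is at least 50): on (a) the weight is 45, which does not reach 50, so (a) does not meet the standard; on (b) the weight is 58, which does reach 50, so (b) meets the standard.
  The subscriber does not carry Stage I.1.
The analysis ends at Stage I.1; the operator prevails on this issue.
— Issue II —
At Stage II.1 the subscriber must meet a more-likely-than-not showing (weight is at least 52): on (g) the weight is 55 (the operator's 11 is given no effect), ≥ 52, so (g) meets the standard; on (h) the weight is 61 (the operator's 52 is given no effect), ≥ 52, so (h) meets the standard.
  Stage II.1 carried; the burden shifts to the operator.
At Stage II.2 the operator must meet a heightened civil standard (weight is at least 77): on (i) the weight is 79, ≥ 77, so (i) meets the standard; on (j) the weight is 77 (the subscriber's 13 is given no effect), which does reach 77, so (j) meets the standard.
  All elements met. The burden passes to the subscriber.
At Stage II.3 the subscriber must meet a more-likely-than-not showing (weight is at least 52): on (k) the weight is 51 (the operator's 60 is given no effect), which does not reach 52, so (k) does not meet the standard; on (l) the weight is 49 (the operator's 81 is given no effect), which does not reach 52, so (l) does not meet the standard.
  Stage II.3 not carried; the subscriber fails its burden.
The analysis ends at Stage II.3; the operator prevails on this issue.
Per-issue: Issue I → operator; Issue II → operator. The subscriber must prevail on at least one issue; overall, the operator prevails.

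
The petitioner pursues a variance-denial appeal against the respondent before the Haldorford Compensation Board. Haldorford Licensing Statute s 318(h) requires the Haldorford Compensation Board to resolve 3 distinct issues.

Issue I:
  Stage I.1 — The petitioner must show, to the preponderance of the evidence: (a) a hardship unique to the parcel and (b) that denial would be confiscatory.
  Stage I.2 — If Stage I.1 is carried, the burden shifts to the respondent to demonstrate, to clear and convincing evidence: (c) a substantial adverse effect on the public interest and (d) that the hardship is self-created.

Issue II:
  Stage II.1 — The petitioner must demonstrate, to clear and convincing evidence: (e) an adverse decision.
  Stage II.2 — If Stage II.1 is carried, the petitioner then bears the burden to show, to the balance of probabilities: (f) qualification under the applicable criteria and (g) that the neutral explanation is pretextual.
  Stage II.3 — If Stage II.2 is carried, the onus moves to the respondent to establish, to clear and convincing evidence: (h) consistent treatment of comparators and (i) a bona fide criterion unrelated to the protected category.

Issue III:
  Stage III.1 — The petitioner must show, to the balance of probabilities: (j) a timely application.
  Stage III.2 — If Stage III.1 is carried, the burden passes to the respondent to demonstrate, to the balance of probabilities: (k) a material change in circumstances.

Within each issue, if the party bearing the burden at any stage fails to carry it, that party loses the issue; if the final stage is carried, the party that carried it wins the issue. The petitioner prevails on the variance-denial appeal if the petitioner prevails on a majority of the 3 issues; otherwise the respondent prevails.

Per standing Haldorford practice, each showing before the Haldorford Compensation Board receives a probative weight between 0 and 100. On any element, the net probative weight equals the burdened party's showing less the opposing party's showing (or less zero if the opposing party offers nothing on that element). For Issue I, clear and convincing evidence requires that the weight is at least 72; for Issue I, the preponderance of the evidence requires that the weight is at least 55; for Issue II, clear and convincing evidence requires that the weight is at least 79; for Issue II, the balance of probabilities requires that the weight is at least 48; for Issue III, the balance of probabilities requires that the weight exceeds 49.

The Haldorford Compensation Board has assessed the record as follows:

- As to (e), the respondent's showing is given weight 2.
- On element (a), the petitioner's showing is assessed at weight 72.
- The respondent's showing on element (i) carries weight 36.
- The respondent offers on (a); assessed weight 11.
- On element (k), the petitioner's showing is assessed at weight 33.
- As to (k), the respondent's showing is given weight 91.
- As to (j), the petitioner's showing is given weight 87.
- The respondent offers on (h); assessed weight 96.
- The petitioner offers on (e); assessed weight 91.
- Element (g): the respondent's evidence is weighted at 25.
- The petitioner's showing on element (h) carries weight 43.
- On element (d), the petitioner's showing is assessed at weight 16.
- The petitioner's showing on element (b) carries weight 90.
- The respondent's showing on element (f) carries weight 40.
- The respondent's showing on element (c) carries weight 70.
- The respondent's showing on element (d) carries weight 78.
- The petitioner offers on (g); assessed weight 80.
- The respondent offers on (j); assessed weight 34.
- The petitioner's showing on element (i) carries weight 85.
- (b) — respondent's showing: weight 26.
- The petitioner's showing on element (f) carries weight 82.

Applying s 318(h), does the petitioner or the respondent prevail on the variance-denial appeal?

— Issue I —
At Stage I.1 the petitioner must meet the preponderance of the evidence (weight is at least 55): on (a) the weight is 72 less the opposing 11 gives net 61, which does reach 55, so (a) meets the standard; on (b) the weight is 90 less the opposing 26 gives net 64, which does reach 55, so (b) meets the standard.
  The petitioner carries Stage I.1; the respondent now bears the burden.
At Stage I.2 the respondent must meet clear and convincing evidence (weight is at least 72): on (c) the weight is 70, which does not reach 72, so (c) does not meet the standard; on (d) the weight is 78 less the opposing 16 gives net 62, which does not reach 72, so (d) does not meet the standard.
  Stage I.2 not carried; the respondent fails its burden.
So the petitioner prevails on this issue.
— Issue II —
At Stage II.1 the petitioner must meet clear and convincing evidence (weight is at least 79): on (e) the weight is 91 less the opposing 2 gives net 89, which does reach 79, so (e) meets the standard.
  Stage II.1 carried; the burden remains with the petitioner.
At Stage II.2 the petitioner must meet the balance of probabilities (weight is at least 48): on (f) the weight is 82 less the opposing 40 gives net 42, which does not reach 48, so (f) does not meet the standard; on (g) the weight is 80 less the opposing 25 gives net 55, which does reach 48, so (g) meets the standard.
  Stage II.2 not carried; the petitioner fails its burden.
The respondent prevails on this issue.
— Issue III —
Stage III.1 — burden on petitioner; standard: the balance of probabilities (weight exceeds 49).
    (j): 87 − 34 = 53 > 49 [met]
  The petitioner carries Stage III.1; the respondent now bears the burden.
Stage III.2 — burden on respondent; standard: the balance of probabilities (weight exceeds 49).
    (k): 91 − 33 = 58 > 49 [met]
  The respondent carries the last stage.
With every stage satisfied, the respondent prevails on this issue.
Per-issue: Issue I → petitioner; Issue II → respondent; Issue III → respondent. The petitioner must prevail on a majority of issues; overall, the respondent prevails.

respondent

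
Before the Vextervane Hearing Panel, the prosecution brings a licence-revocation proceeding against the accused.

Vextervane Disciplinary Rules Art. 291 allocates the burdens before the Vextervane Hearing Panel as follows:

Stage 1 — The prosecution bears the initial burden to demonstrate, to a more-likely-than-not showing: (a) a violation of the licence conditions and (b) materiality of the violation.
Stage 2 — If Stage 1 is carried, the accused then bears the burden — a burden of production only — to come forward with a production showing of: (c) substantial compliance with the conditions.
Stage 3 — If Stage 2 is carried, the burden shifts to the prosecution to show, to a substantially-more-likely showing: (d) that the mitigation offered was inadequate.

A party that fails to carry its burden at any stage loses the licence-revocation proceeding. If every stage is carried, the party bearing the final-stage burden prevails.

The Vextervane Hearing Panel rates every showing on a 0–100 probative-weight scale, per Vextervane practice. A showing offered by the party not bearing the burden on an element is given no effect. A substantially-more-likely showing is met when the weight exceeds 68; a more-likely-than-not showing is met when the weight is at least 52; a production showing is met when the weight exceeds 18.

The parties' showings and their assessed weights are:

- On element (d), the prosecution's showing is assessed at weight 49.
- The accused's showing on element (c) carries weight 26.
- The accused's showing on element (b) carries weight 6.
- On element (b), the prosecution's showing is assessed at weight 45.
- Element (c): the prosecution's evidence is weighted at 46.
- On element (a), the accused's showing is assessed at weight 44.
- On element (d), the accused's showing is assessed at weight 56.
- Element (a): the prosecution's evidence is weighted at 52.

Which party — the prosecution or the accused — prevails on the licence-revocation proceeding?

accused

Stage 1 (prosecution, a more-likely-than-not showing, weight is at least 52): (a) 52 (accused's 44 disregarded) ≥ 52 — meets; (b) 45 (accused's 6 disregarded) < 52 — fails.
  The prosecution does not carry Stage 1.
The analysis ends at Stage 1; the accused prevails.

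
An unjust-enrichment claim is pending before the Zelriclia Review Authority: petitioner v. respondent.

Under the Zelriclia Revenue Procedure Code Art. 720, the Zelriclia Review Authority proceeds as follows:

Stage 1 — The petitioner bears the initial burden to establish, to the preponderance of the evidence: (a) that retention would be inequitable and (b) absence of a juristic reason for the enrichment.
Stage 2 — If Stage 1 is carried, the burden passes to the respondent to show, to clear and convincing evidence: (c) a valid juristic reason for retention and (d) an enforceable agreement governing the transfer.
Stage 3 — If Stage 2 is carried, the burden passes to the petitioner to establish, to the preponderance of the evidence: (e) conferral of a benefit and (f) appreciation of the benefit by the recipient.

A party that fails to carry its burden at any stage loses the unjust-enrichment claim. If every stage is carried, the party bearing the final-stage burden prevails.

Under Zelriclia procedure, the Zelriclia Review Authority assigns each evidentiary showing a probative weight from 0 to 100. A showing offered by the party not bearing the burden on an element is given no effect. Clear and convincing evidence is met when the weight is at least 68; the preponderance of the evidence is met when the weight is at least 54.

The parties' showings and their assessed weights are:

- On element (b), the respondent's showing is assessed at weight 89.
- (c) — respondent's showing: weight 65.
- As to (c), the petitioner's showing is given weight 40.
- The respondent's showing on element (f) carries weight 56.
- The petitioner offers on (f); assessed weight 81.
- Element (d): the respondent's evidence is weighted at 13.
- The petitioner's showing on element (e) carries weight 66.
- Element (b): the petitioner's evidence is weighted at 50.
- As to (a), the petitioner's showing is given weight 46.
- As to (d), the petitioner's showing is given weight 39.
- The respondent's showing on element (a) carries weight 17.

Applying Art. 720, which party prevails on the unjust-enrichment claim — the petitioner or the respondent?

respondent

Stage 1 — burden on petitioner; standard: the preponderance of the evidence (weight is at least 54).
    (a): 46 (respondent's 17 disregarded) < 54 [not met]
    (b): 50 (respondent's 89 disregarded) < 54 [not met]
  Not every element is met, so the petitioner fails to carry Stage 1.
The respondent prevails.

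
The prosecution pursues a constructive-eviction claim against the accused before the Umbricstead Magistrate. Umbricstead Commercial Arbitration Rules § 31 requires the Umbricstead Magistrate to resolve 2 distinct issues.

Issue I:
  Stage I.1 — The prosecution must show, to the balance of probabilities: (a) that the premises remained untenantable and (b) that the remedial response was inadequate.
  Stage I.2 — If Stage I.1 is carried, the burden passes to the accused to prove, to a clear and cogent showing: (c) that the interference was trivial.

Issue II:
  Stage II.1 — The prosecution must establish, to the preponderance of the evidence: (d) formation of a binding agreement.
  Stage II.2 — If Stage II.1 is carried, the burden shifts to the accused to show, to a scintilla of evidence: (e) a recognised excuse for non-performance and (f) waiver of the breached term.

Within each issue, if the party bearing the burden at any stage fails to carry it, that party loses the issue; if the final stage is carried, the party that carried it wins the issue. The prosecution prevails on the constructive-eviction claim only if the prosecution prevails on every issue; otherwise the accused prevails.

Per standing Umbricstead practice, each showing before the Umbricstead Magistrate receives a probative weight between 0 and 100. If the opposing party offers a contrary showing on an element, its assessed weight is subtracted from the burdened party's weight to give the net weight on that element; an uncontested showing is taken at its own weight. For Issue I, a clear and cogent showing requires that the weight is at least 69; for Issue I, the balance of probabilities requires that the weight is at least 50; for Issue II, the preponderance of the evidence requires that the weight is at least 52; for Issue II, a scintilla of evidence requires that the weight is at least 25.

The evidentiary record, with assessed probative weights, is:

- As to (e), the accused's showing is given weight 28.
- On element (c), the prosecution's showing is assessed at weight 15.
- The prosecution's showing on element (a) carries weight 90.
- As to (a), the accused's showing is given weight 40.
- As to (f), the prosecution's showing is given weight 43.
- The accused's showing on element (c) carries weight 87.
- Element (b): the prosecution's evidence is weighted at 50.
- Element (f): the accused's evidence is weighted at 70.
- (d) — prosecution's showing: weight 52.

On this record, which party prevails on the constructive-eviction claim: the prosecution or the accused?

accused

— Issue I —
Stage I.1 (prosecution, the balance of probabilities, weight is at least 50): (a) net 90−40=50 ≥ 50 — meets; (b) 50 ≥ 50 — meets.
  All elements met. The burden passes to the accused.
Stage I.2 (accused, a clear and cogent showing, weight is at least 69): (c) net 87−15=72 ≥ 69 — meets.
  Stage I.2 carried; the final stage is satisfied.
With every stage satisfied, the accused prevails on this issue.
— Issue II —
Stage II.1 — burden on prosecution; standard: the preponderance of the evidence (weight is at least 52).
    (d): 52 ≥ 52 [met]
  Stage II.1 is satisfied; the onus moves to the accused.
Stage II.2 — burden on accused; standard: a scintilla of evidence (weight is at least 25).
    (e): 28 ≥ 25 [met]
    (f): 70 − 43 = 27 ≥ 25 [met]
  Stage II.2 carried; the final stage is satisfied.
With every stage satisfied, the accused prevails on this issue.
Per-issue: Issue I → accused; Issue II → accused. The prosecution must prevail on every issue; overall, the accused prevails.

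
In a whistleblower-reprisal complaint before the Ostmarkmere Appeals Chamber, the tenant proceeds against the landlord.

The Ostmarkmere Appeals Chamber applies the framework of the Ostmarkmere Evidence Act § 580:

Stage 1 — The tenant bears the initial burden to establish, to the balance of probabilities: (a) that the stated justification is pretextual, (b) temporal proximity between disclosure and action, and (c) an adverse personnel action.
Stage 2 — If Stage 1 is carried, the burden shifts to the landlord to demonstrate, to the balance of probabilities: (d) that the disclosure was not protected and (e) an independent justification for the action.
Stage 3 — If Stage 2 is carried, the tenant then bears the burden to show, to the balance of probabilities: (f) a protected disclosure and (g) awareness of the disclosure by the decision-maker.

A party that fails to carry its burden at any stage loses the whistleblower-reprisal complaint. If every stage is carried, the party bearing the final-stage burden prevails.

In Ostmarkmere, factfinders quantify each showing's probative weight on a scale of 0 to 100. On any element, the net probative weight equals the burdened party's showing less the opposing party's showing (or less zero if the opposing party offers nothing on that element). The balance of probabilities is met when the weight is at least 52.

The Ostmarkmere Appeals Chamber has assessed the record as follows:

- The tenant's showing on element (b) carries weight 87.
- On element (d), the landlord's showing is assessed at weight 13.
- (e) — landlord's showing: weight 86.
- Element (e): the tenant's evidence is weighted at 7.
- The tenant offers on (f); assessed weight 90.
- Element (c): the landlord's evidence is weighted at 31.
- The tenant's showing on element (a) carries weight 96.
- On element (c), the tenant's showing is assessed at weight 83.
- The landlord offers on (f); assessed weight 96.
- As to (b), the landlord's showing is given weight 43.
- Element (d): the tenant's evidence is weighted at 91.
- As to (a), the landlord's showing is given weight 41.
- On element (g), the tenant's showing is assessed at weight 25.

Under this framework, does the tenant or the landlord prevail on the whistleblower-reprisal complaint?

At Stage 1 the tenant must meet the balance of probabilities (weight is at least 52): on (a) the weight is 96 less the opposing 41 gives net 55, which does reach 52, so (a) meets the standard; on (b) the weight is 87 less the opposing 43 gives net 44, < 52, so (b) does not meet the standard; on (c) the weight is 83 less the opposing 31 gives net 52, which does reach 52, so (c) meets the standard.
  The tenant does not carry Stage 1.
So the landlord prevails.

landlord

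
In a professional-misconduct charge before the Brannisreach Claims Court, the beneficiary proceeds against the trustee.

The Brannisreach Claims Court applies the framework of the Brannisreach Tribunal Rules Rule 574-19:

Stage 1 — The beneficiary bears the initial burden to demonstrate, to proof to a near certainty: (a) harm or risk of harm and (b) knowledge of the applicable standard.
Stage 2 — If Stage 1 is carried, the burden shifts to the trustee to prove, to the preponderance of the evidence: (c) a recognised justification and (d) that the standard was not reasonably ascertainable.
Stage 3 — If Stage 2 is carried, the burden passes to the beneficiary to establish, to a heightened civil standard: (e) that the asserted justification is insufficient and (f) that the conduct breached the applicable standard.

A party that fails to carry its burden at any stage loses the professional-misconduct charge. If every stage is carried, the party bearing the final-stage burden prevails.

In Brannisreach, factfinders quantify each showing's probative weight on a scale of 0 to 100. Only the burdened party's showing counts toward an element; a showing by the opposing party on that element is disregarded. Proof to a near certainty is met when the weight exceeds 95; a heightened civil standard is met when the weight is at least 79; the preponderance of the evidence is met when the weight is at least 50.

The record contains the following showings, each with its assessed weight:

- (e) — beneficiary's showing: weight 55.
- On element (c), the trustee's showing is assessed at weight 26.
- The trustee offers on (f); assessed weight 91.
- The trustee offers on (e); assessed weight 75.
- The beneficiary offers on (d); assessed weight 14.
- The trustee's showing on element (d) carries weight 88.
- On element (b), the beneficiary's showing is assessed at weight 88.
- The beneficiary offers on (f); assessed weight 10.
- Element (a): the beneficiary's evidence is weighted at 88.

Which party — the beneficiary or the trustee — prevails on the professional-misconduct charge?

Stage 1 (beneficiary, proof to a near certainty, weight exceeds 95): (a) 88 ≤ 95 — fails; (b) 88 ≤ 95 — fails.
  Stage 1 not carried; the beneficiary fails its burden.
So the trustee prevails.

trustee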